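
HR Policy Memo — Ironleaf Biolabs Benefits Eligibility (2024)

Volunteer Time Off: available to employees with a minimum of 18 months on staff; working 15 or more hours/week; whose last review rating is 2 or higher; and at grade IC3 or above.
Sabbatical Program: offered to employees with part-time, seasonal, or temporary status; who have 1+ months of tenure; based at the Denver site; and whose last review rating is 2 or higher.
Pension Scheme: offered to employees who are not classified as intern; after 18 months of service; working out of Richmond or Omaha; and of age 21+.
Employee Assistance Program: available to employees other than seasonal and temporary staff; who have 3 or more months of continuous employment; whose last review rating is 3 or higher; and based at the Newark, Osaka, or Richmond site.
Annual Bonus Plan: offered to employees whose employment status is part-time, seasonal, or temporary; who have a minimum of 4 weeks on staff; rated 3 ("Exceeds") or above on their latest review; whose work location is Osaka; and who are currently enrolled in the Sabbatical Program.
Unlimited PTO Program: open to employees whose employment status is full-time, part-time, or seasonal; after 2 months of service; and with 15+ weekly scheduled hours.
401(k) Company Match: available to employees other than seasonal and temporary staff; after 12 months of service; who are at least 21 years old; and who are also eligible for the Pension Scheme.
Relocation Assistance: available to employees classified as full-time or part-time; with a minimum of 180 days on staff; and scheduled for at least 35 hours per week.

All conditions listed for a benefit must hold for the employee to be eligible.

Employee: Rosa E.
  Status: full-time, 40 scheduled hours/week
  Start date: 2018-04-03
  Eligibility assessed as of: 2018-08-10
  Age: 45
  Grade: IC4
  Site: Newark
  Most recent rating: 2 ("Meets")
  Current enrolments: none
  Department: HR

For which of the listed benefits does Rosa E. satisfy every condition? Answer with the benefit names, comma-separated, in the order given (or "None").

Service from 2018-04-03 to 2018-08-10: 129 days.
Volunteer Time Off — service 129 days < 18 months (≈540 days) ✗ → not eligible.
Sabbatical Program — status full-time ✗ (requires part-time, seasonal, or temporary) → not eligible.
Pension Scheme — status full-time ✓ (not excluded); service 129 days < 18 months (≈540 days) ✗ → not eligible.
Employee Assistance Program — status full-time ✓ (not excluded); service 129 days ≥ 3 months (≈90 days) ✓; rating 2 < 3 ✗ → not eligible.
Annual Bonus Plan — status full-time ✗ (requires part-time, seasonal, or temporary) → not eligible.
Unlimited PTO Program — status full-time ✓; service 129 days ≥ 2 months (≈60 days) ✓; 40 hrs/wk ≥ 15 ✓ → eligible.
401(k) Company Match — status full-time ✓ (not excluded); service 129 days < 12 months (≈360 days) ✗ → not eligible.
Relocation Assistance — status full-time ✓; service 129 days < 180 days ✗ → not eligible.

Unlimited PTO Program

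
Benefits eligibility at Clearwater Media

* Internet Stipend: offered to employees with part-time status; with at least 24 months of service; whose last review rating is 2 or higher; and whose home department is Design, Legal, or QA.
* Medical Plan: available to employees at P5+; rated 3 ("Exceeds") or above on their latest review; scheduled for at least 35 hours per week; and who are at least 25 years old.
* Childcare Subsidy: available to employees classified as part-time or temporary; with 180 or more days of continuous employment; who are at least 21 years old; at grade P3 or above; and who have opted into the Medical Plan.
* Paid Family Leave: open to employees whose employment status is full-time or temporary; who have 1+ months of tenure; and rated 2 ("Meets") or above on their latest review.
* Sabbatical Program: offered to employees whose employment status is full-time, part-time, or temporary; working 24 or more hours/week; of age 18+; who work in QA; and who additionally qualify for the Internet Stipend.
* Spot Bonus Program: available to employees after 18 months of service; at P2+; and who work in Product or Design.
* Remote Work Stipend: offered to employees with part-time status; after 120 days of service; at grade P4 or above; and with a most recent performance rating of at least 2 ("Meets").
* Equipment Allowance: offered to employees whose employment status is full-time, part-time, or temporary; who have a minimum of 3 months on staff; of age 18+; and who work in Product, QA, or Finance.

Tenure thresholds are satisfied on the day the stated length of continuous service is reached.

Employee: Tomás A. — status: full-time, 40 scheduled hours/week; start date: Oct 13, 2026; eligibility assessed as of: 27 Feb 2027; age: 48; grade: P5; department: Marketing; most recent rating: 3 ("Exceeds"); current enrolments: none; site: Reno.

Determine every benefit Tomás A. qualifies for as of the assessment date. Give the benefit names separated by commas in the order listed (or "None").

Service from Oct 13, 2026 to 27 Feb 2027: 137 days.
Internet Stipend — status full-time ✗ (requires part-time) → not eligible.
Medical Plan — grade P5 ≥ P5 ✓; rating 3 ≥ 3 ✓; 40 hrs/wk ≥ 35 ✓; age 48 ≥ 25 ✓ → eligible.
Childcare Subsidy — status full-time ✗ (requires part-time or temporary) → not eligible.
Paid Family Leave — status full-time ✓; service 137 days ≥ 1 month (≈30 days) ✓; rating 3 ≥ 2 ✓ → eligible.
Sabbatical Program — status full-time ✓; 40 hrs/wk ≥ 24 ✓; age 48 ≥ 18 ✓; dept Marketing ✗ → not eligible.
Spot Bonus Program — service 137 days < 18 months (≈540 days) ✗ → not eligible.
Remote Work Stipend — status full-time ✗ (requires part-time) → not eligible.
Equipment Allowance — status full-time ✓; service 137 days ≥ 3 months (≈90 days) ✓; age 48 ≥ 18 ✓; dept Marketing ✗ → not eligible.

Medical Plan, Paid Family Leave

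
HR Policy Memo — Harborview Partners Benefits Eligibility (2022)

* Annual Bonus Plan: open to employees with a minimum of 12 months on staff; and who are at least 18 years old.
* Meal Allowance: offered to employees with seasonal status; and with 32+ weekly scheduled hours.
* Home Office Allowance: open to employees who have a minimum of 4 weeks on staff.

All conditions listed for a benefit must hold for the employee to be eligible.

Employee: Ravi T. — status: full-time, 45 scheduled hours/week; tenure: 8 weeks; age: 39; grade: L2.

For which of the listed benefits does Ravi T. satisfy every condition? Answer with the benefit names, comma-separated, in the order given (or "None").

Home Office Allowance

Annual Bonus Plan — service 8 weeks < 12 months (≈360 days) ✗ → not eligible.
Meal Allowance — status full-time ✗ (requires seasonal) → not eligible.
Home Office Allowance — service 8 weeks ≥ 4 weeks ✓ → eligible.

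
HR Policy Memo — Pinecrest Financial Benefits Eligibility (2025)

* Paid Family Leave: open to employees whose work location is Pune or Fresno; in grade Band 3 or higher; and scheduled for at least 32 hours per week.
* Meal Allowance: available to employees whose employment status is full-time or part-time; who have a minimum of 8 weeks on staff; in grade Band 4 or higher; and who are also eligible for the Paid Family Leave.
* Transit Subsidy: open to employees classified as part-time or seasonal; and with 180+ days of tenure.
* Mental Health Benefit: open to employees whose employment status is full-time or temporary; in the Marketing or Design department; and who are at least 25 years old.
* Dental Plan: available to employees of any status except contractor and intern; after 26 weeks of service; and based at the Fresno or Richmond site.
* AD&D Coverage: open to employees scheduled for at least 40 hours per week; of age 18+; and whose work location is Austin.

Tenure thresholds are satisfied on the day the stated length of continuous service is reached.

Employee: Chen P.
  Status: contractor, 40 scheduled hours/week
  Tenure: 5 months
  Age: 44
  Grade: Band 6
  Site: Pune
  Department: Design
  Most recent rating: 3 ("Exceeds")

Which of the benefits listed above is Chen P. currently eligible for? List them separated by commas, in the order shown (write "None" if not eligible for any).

Paid Family Leave — site Pune ✓; grade Band 6 ≥ Band 3 ✓; 40 hrs/wk ≥ 32 ✓ → eligible.
Meal Allowance — status contractor ✗ (requires full-time or part-time) → not eligible.
Transit Subsidy — status contractor ✗ (requires part-time or seasonal) → not eligible.
Mental Health Benefit — status contractor ✗ (requires full-time or temporary) → not eligible.
Dental Plan — status contractor ✗ (excluded) → not eligible.
AD&D Coverage — 40 hrs/wk ≥ 40 ✓; age 44 ≥ 18 ✓; site Pune ✗ (not Austin) → not eligible.

Paid Family Leave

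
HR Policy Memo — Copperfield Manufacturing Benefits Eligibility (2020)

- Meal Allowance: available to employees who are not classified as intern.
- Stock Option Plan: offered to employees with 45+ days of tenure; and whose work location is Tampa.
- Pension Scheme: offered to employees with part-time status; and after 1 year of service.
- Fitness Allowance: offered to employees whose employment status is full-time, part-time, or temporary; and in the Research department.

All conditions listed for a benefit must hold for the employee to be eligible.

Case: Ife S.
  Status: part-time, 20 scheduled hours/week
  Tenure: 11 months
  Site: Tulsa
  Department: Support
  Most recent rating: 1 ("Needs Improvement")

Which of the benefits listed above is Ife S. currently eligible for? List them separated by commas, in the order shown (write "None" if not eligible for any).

Meal Allowance

Meal Allowance — status part-time ✓ (not excluded) → eligible.
Stock Option Plan — service 11 months ≥ 45 days ✓; site Tulsa ✗ (not Tampa) → not eligible.
Pension Scheme — status part-time ✓; service 11 months < 1 year (≈365 days) ✗ → not eligible.
Fitness Allowance — status part-time ✓; dept Support ✗ → not eligible.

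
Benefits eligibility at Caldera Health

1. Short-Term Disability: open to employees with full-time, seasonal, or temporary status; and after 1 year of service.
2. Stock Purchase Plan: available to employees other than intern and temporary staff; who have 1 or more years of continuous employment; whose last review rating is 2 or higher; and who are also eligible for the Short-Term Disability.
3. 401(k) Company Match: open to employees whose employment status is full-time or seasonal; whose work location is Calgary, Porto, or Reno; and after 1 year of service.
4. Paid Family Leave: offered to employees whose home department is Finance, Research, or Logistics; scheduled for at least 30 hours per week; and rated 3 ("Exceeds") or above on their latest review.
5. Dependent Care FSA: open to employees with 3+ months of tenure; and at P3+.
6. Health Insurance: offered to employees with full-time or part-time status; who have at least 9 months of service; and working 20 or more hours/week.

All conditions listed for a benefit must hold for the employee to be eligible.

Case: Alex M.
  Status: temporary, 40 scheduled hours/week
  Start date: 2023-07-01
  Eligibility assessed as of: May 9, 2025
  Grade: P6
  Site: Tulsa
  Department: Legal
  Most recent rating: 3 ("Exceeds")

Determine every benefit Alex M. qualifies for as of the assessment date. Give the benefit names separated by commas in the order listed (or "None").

Service from 2023-07-01 to May 9, 2025: 678 days.
Short-Term Disability — status temporary ✓; service 678 days ≥ 1 year (≈365 days) ✓ → eligible.
Stock Purchase Plan — status temporary ✗ (excluded) → not eligible.
401(k) Company Match — status temporary ✗ (requires full-time or seasonal) → not eligible.
Paid Family Leave — dept Legal ✗ → not eligible.
Dependent Care FSA — service 678 days ≥ 3 months (≈90 days) ✓; grade P6 ≥ P3 ✓ → eligible.
Health Insurance — status temporary ✗ (requires full-time or part-time) → not eligible.

Short-Term Disability, Dependent Care FSA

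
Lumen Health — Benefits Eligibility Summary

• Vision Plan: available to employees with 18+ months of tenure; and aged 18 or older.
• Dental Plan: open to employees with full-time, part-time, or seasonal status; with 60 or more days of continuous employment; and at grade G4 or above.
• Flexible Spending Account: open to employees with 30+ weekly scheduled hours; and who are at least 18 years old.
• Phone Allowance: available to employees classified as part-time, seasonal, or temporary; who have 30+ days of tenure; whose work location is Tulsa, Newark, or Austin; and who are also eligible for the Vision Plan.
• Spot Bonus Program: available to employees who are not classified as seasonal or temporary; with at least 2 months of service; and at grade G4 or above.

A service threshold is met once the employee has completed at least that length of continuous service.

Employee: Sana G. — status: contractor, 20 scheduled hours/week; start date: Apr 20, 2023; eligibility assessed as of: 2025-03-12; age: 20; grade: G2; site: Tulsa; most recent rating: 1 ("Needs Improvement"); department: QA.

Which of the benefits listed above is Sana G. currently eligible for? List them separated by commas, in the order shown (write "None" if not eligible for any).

Vision Plan

Service from Apr 20, 2023 to 2025-03-12: 692 days.
Vision Plan — service 692 days ≥ 18 months (≈540 days) ✓; age 20 ≥ 18 ✓ → eligible.
Dental Plan — status contractor ✗ (requires full-time, part-time, or seasonal) → not eligible.
Flexible Spending Account — 20 hrs/wk < 30 ✗ → not eligible.
Phone Allowance — status contractor ✗ (requires part-time, seasonal, or temporary) → not eligible.
Spot Bonus Program — status contractor ✓ (not excluded); service 692 days ≥ 2 months (≈60 days) ✓; grade G2 < G4 ✗ → not eligible.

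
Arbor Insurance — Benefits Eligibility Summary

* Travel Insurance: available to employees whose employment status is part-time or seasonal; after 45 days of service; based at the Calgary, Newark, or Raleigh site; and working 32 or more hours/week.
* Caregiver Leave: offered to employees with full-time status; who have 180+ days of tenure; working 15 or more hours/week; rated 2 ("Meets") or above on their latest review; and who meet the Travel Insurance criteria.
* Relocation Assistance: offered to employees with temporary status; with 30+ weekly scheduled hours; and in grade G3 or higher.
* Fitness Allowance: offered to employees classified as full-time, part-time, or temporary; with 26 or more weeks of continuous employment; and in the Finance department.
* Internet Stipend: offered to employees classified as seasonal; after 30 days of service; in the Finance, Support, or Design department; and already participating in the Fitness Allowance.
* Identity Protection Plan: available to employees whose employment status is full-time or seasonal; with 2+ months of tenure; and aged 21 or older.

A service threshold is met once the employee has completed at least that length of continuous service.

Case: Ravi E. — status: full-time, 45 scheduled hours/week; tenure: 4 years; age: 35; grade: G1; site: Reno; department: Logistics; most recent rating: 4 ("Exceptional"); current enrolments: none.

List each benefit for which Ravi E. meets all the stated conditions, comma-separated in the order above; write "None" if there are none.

Travel Insurance — status full-time ✗ (requires part-time or seasonal) → not eligible.
Caregiver Leave — status full-time ✓; service 4 years ≥ 180 days ✓; 45 hrs/wk ≥ 15 ✓; rating 4 ≥ 2 ✓; not eligible for Travel Insurance ✗ → not eligible.
Relocation Assistance — status full-time ✗ (requires temporary) → not eligible.
Fitness Allowance — status full-time ✓; service 4 years ≥ 26 weeks (≈182 days) ✓; dept Logistics ✗ → not eligible.
Internet Stipend — status full-time ✗ (requires seasonal) → not eligible.
Identity Protection Plan — status full-time ✓; service 4 years ≥ 2 months (≈60 days) ✓; age 35 ≥ 21 ✓ → eligible.

Identity Protection Plan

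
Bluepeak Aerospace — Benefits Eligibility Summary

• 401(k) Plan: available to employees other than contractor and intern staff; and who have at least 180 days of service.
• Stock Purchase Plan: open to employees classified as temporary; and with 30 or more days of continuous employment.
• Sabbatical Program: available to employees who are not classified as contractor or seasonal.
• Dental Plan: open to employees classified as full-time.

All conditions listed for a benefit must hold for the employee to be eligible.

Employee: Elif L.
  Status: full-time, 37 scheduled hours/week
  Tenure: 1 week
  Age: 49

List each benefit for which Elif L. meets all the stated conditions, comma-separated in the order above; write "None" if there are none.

401(k) Plan — status full-time ✓ (not excluded); service 1 week < 180 days ✗ → not eligible.
Stock Purchase Plan — status full-time ✗ (requires temporary) → not eligible.
Sabbatical Program — status full-time ✓ (not excluded) → eligible.
Dental Plan — status full-time ✓ → eligible.

Sabbatical Program, Dental Plan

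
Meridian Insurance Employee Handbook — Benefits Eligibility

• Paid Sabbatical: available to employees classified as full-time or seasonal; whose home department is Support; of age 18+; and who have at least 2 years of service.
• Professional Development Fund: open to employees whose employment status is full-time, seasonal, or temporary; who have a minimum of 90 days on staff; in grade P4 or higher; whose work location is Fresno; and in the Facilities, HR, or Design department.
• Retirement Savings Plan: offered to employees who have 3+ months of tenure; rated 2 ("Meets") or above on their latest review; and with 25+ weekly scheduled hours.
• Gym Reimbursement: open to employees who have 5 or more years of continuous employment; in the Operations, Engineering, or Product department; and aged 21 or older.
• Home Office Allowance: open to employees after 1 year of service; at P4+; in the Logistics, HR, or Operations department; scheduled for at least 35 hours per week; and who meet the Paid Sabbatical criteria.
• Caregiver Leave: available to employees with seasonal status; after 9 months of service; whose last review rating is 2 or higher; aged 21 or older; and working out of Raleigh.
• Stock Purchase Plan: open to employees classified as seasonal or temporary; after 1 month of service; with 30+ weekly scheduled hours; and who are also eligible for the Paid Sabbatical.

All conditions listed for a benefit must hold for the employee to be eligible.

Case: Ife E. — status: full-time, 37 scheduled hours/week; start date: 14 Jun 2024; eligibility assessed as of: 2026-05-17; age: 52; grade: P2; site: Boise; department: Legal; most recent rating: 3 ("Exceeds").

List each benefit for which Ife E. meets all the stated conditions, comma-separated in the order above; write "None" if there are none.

Retirement Savings Plan

Service from 14 Jun 2024 to 2026-05-17: 702 days.
Paid Sabbatical — status full-time ✓; dept Legal ✗ → not eligible.
Professional Development Fund — status full-time ✓; service 702 days ≥ 90 days ✓; grade P2 < P4 ✗ → not eligible.
Retirement Savings Plan — service 702 days ≥ 3 months (≈90 days) ✓; rating 3 ≥ 2 ✓; 37 hrs/wk ≥ 25 ✓ → eligible.
Gym Reimbursement — service 702 days < 5 years (≈1825 days) ✗ → not eligible.
Home Office Allowance — service 702 days ≥ 1 year (≈365 days) ✓; grade P2 < P4 ✗ → not eligible.
Caregiver Leave — status full-time ✗ (requires seasonal) → not eligible.
Stock Purchase Plan — status full-time ✗ (requires seasonal or temporary) → not eligible.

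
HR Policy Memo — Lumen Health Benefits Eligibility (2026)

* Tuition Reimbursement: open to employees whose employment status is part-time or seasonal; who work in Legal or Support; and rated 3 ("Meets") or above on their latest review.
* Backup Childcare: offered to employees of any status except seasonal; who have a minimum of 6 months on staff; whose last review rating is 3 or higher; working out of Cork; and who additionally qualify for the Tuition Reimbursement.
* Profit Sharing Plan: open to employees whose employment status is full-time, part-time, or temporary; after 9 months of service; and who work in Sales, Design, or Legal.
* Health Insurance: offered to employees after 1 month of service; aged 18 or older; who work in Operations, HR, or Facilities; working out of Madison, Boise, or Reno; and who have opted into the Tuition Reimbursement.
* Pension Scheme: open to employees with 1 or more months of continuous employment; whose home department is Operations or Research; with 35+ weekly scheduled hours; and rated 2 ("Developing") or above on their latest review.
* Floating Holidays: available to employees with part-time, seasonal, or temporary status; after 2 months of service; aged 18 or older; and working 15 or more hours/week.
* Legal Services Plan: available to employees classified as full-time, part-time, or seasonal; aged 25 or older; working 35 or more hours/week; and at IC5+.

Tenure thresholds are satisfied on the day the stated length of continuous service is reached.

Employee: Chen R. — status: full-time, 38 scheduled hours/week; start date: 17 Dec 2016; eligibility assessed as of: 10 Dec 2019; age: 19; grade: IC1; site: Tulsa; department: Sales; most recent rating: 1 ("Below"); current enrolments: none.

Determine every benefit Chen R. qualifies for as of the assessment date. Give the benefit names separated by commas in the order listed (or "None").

Profit Sharing Plan

Service from 17 Dec 2016 to 10 Dec 2019: 1088 days.
Tuition Reimbursement — status full-time ✗ (requires part-time or seasonal) → not eligible.
Backup Childcare — status full-time ✓ (not excluded); service 1088 days ≥ 6 months (≈180 days) ✓; rating 1 < 3 ✗ → not eligible.
Profit Sharing Plan — status full-time ✓; service 1088 days ≥ 9 months (≈270 days) ✓; dept Sales ✓ → eligible.
Health Insurance — service 1088 days ≥ 1 month (≈30 days) ✓; age 19 ≥ 18 ✓; dept Sales ✗ → not eligible.
Pension Scheme — service 1088 days ≥ 1 month (≈30 days) ✓; dept Sales ✗ → not eligible.
Floating Holidays — status full-time ✗ (requires part-time, seasonal, or temporary) → not eligible.
Legal Services Plan — status full-time ✓; age 19 < 25 ✗ → not eligible.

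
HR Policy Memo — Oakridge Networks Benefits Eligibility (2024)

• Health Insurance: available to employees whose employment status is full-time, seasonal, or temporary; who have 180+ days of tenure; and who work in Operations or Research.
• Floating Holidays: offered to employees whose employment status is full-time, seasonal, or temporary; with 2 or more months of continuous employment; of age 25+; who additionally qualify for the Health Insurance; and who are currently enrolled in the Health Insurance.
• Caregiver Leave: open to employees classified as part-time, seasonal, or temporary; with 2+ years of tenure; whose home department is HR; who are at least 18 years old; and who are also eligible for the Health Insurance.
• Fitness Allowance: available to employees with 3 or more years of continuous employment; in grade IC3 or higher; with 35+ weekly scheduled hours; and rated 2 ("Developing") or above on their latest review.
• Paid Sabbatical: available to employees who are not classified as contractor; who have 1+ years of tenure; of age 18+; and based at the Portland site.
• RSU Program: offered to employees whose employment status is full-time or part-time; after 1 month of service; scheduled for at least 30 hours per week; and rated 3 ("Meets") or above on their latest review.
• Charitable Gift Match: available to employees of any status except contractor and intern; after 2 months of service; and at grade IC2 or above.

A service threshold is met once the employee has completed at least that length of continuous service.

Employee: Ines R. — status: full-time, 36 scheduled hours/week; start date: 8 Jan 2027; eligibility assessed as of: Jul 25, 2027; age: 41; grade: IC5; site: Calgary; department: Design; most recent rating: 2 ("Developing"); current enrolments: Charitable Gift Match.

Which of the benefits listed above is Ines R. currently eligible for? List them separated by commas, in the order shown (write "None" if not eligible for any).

Service from 8 Jan 2027 to Jul 25, 2027: 198 days.
Health Insurance — status full-time ✓; service 198 days ≥ 180 days ✓; dept Design ✗ → not eligible.
Floating Holidays — status full-time ✓; service 198 days ≥ 2 months (≈60 days) ✓; age 41 ≥ 25 ✓; not eligible for Health Insurance ✗ → not eligible.
Caregiver Leave — status full-time ✗ (requires part-time, seasonal, or temporary) → not eligible.
Fitness Allowance — service 198 days < 3 years (≈1095 days) ✗ → not eligible.
Paid Sabbatical — status full-time ✓ (not excluded); service 198 days < 1 year (≈365 days) ✗ → not eligible.
RSU Program — status full-time ✓; service 198 days ≥ 1 month (≈30 days) ✓; 36 hrs/wk ≥ 30 ✓; rating 2 < 3 ✗ → not eligible.
Charitable Gift Match — status full-time ✓ (not excluded); service 198 days ≥ 2 months (≈60 days) ✓; grade IC5 ≥ IC2 ✓ → eligible.

Charitable Gift Match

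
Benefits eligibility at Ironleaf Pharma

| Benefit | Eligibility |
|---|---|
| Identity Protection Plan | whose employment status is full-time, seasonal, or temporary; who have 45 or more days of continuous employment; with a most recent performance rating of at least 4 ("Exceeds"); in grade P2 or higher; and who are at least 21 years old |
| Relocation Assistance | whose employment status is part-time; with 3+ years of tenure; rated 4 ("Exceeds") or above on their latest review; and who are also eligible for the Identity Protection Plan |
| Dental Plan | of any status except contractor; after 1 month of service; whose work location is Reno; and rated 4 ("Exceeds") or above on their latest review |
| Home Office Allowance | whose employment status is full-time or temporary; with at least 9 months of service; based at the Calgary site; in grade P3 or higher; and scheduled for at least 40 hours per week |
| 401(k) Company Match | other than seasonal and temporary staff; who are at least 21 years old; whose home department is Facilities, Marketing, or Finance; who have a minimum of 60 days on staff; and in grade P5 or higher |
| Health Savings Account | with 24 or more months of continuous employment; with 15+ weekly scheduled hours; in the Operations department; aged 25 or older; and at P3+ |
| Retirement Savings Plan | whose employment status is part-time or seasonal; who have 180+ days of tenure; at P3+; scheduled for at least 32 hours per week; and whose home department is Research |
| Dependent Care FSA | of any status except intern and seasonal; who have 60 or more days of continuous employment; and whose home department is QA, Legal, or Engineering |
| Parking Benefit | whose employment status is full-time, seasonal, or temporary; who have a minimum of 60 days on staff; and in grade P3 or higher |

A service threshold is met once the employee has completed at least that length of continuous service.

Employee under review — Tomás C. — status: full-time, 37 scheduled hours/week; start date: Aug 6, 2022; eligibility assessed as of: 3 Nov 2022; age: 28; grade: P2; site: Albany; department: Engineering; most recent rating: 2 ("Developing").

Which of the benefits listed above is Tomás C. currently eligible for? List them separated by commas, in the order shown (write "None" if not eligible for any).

Service from Aug 6, 2022 to 3 Nov 2022: 89 days.
Identity Protection Plan — status full-time ✓; service 89 days ≥ 45 days ✓; rating 2 < 4 ✗ → not eligible.
Relocation Assistance — status full-time ✗ (requires part-time) → not eligible.
Dental Plan — status full-time ✓ (not excluded); service 89 days ≥ 1 month (≈30 days) ✓; site Albany ✗ (not Reno) → not eligible.
Home Office Allowance — status full-time ✓; service 89 days < 9 months (≈270 days) ✗ → not eligible.
401(k) Company Match — status full-time ✓ (not excluded); age 28 ≥ 21 ✓; dept Engineering ✗ → not eligible.
Health Savings Account — service 89 days < 24 months (≈720 days) ✗ → not eligible.
Retirement Savings Plan — status full-time ✗ (requires part-time or seasonal) → not eligible.
Dependent Care FSA — status full-time ✓ (not excluded); service 89 days ≥ 60 days ✓; dept Engineering ✓ → eligible.
Parking Benefit — status full-time ✓; service 89 days ≥ 60 days ✓; grade P2 < P3 ✗ → not eligible.

Dependent Care FSA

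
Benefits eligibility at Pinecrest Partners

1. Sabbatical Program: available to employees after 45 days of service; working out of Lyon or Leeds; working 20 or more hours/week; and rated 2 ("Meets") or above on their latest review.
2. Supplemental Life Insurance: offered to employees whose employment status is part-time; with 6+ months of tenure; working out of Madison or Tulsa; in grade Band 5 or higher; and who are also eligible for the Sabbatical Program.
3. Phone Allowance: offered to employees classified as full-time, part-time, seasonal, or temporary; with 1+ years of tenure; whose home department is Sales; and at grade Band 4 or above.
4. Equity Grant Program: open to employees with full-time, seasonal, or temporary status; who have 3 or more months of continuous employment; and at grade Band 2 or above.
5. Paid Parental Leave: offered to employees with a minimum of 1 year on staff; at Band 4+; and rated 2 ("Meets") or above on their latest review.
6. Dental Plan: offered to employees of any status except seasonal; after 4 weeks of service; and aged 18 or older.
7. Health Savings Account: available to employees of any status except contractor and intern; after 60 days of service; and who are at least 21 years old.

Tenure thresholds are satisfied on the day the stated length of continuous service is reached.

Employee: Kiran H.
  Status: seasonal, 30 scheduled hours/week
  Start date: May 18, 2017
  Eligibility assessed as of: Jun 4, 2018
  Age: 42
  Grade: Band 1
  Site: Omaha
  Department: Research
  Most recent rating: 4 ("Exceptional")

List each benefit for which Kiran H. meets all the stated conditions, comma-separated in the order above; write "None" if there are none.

Service from May 18, 2017 to Jun 4, 2018: 382 days.
Sabbatical Program — service 382 days ≥ 45 days ✓; site Omaha ✗ (not Lyon or Leeds) → not eligible.
Supplemental Life Insurance — status seasonal ✗ (requires part-time) → not eligible.
Phone Allowance — status seasonal ✓; service 382 days ≥ 1 year (≈365 days) ✓; dept Research ✗ → not eligible.
Equity Grant Program — status seasonal ✓; service 382 days ≥ 3 months (≈90 days) ✓; grade Band 1 < Band 2 ✗ → not eligible.
Paid Parental Leave — service 382 days ≥ 1 year (≈365 days) ✓; grade Band 1 < Band 4 ✗ → not eligible.
Dental Plan — status seasonal ✗ (excluded) → not eligible.
Health Savings Account — status seasonal ✓ (not excluded); service 382 days ≥ 60 days ✓; age 42 ≥ 21 ✓ → eligible.

Health Savings Account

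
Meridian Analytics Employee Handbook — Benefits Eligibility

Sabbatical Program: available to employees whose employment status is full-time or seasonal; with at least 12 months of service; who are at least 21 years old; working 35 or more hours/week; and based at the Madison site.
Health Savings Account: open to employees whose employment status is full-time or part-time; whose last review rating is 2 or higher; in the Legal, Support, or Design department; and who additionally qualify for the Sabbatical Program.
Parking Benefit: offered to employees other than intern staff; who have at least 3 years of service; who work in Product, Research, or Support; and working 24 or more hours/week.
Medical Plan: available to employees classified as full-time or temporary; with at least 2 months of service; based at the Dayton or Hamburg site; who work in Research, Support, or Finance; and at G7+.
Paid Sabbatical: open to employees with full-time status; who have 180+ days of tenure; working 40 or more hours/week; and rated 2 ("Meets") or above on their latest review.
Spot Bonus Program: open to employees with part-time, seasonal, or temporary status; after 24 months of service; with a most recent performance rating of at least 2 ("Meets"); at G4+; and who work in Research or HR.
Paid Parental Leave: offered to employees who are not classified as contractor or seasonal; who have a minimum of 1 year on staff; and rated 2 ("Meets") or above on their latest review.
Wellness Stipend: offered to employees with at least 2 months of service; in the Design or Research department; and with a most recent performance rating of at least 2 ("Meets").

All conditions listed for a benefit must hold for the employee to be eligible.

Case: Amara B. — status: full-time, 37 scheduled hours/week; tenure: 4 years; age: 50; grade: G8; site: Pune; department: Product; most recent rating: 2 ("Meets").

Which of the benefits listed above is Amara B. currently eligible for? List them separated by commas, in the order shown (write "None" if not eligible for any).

Sabbatical Program — status full-time ✓; service 4 years ≥ 12 months (≈360 days) ✓; age 50 ≥ 21 ✓; 37 hrs/wk ≥ 35 ✓; site Pune ✗ (not Madison) → not eligible.
Health Savings Account — status full-time ✓; rating 2 ≥ 2 ✓; dept Product ✗ → not eligible.
Parking Benefit — status full-time ✓ (not excluded); service 4 years ≥ 3 years ✓; dept Product ✓; 37 hrs/wk ≥ 24 ✓ → eligible.
Medical Plan — status full-time ✓; service 4 years ≥ 2 months (≈60 days) ✓; site Pune ✗ (not Dayton or Hamburg) → not eligible.
Paid Sabbatical — status full-time ✓; service 4 years ≥ 180 days ✓; 37 hrs/wk < 40 ✗ → not eligible.
Spot Bonus Program — status full-time ✗ (requires part-time, seasonal, or temporary) → not eligible.
Paid Parental Leave — status full-time ✓ (not excluded); service 4 years ≥ 1 year ✓; rating 2 ≥ 2 ✓ → eligible.
Wellness Stipend — service 4 years ≥ 2 months (≈60 days) ✓; dept Product ✗ → not eligible.

Parking Benefit, Paid Parental Leave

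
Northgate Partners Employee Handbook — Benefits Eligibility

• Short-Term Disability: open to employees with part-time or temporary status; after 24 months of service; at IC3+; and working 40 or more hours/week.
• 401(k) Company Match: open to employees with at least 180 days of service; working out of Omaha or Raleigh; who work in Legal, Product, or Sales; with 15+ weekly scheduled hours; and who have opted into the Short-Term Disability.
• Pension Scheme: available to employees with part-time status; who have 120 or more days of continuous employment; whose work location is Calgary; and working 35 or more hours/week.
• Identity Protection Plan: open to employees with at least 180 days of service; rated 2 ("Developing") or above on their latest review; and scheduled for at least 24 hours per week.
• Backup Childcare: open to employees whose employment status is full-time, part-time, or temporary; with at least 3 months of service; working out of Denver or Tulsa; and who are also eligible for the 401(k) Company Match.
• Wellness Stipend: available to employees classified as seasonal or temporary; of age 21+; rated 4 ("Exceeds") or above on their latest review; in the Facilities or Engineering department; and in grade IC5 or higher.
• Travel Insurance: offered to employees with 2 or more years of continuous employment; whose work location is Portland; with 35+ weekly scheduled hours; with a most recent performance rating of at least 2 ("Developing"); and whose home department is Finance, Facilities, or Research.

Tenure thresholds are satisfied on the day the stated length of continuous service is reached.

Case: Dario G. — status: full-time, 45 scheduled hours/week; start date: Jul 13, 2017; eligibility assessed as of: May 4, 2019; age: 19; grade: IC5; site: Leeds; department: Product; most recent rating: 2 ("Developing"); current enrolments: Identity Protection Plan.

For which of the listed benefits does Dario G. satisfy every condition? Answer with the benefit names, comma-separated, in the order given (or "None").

Service from Jul 13, 2017 to May 4, 2019: 660 days.
Short-Term Disability — status full-time ✗ (requires part-time or temporary) → not eligible.
401(k) Company Match — service 660 days ≥ 180 days ✓; site Leeds ✗ (not Omaha or Raleigh) → not eligible.
Pension Scheme — status full-time ✗ (requires part-time) → not eligible.
Identity Protection Plan — service 660 days ≥ 180 days ✓; rating 2 ≥ 2 ✓; 45 hrs/wk ≥ 24 ✓ → eligible.
Backup Childcare — status full-time ✓; service 660 days ≥ 3 months (≈90 days) ✓; site Leeds ✗ (not Denver or Tulsa) → not eligible.
Wellness Stipend — status full-time ✗ (requires seasonal or temporary) → not eligible.
Travel Insurance — service 660 days < 2 years (≈730 days) ✗ → not eligible.

Identity Protection Plan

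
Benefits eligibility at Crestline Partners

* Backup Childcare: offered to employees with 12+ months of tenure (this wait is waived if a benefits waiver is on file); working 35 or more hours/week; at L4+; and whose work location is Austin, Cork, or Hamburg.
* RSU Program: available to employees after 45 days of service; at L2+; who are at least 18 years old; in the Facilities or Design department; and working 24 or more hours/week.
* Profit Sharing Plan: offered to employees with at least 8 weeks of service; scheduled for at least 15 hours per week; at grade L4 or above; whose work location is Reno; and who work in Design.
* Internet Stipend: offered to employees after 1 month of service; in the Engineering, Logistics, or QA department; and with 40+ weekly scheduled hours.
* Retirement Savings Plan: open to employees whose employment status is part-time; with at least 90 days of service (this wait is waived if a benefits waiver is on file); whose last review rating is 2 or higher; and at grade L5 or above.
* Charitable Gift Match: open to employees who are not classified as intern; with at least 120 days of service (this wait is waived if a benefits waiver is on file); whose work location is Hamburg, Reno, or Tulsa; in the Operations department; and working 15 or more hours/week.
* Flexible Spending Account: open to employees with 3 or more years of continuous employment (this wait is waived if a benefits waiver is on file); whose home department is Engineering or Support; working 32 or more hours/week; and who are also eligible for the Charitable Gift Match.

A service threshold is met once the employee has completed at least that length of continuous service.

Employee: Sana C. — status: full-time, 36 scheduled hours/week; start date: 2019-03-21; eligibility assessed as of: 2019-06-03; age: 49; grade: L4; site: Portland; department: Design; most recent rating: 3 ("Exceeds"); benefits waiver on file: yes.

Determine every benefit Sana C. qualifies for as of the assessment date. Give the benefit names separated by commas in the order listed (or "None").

Service from 2019-03-21 to 2019-06-03: 74 days.
Backup Childcare — benefits waiver on file ✓; 36 hrs/wk ≥ 35 ✓; grade L4 ≥ L4 ✓; site Portland ✗ (not Austin, Cork, or Hamburg) → not eligible.
RSU Program — service 74 days ≥ 45 days ✓; grade L4 ≥ L2 ✓; age 49 ≥ 18 ✓; dept Design ✓; 36 hrs/wk ≥ 24 ✓ → eligible.
Profit Sharing Plan — service 74 days ≥ 8 weeks (≈56 days) ✓; 36 hrs/wk ≥ 15 ✓; grade L4 ≥ L4 ✓; site Portland ✗ (not Reno) → not eligible.
Internet Stipend — service 74 days ≥ 1 month (≈30 days) ✓; dept Design ✗ → not eligible.
Retirement Savings Plan — status full-time ✗ (requires part-time) → not eligible.
Charitable Gift Match — status full-time ✓ (not excluded); benefits waiver on file ✓; site Portland ✗ (not Hamburg, Reno, or Tulsa) → not eligible.
Flexible Spending Account — benefits waiver on file ✓; dept Design ✗ → not eligible.

RSU Program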